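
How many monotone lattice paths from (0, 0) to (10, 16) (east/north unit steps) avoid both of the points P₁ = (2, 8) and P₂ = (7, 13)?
Number of paths = 3408985

Inclusion–exclusion. Total paths: C(26, 10) = 5311735. Through P₁: C(10, 2)·C(16, 8) = 579150. Through P₂: C(20, 7)·C(6, 3) = 1550400. Since P₁ is strictly southwest of P₂, a monotone path through both must visit P₁ then P₂; paths through both = C(10, 2)·C(10, 5)·C(6, 3) = 226800. Avoid both = 5311735 − 579150 − 1550400 + 226800 = 3408985.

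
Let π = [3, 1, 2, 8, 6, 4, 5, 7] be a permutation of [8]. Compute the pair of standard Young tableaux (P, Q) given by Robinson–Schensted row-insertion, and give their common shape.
P = [1, 2, 4, 5, 7] / [3, 6] / [8];  Q = [1, 3, 4, 7, 8] / [2, 5] / [6];  common shape = (5, 2, 1)

Row-insert the values π_1, π_2, … into P one at a time, bumping the leftmost entry strictly greater than the inserted value down to the next row. The recording tableau Q records, in position (i, j), the step at which that cell was added to P.
  Insert 3 (step 1): P = [3];  Q = [1]
  Insert 1 (step 2): P = [1] / [3];  Q = [1] / [2]
  Insert 2 (step 3): P = [1, 2] / [3];  Q = [1, 3] / [2]
  Insert 8 (step 4): P = [1, 2, 8] / [3];  Q = [1, 3, 4] / [2]
  Insert 6 (step 5): P = [1, 2, 6] / [3, 8];  Q = [1, 3, 4] / [2, 5]
  Insert 4 (step 6): P = [1, 2, 4] / [3, 6] / [8];  Q = [1, 3, 4] / [2, 5] / [6]
  Insert 5 (step 7): P = [1, 2, 4, 5] / [3, 6] / [8];  Q = [1, 3, 4, 7] / [2, 5] / [6]
  Insert 7 (step 8): P = [1, 2, 4, 5, 7] / [3, 6] / [8];  Q = [1, 3, 4, 7, 8] / [2, 5] / [6]
Final shape: (5, 2, 1).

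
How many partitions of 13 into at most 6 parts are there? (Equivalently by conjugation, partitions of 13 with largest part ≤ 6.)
p(13, parts ≤ 6) = 71

Partitions of 13 with all parts ≤ 6: 6+6+1, 6+5+2, 6+5+1+1, 6+4+3, 6+4+2+1, 6+4+1+1+1, 6+3+3+1, 6+3+2+2, 6+3+2+1+1, 6+3+1+1+1+1, 6+2+2+2+1, 6+2+2+1+1+1, 6+2+1+1+1+1+1, 6+1+1+1+1+1+1+1, 5+5+3, 5+5+2+1, 5+5+1+1+1, 5+4+4, 5+4+3+1, 5+4+2+2, 5+4+2+1+1, 5+4+1+1+1+1, 5+3+3+2, 5+3+3+1+1, 5+3+2+2+1, 5+3+2+1+1+1, 5+3+1+1+1+1+1, 5+2+2+2+2, 5+2+2+2+1+1, 5+2+2+1+1+1+1, … (71 total). Count = 71.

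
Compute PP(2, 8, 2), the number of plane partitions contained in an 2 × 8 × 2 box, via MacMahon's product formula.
PP(2, 8, 2) = 825

Evaluate the triple product over i = 1..2, j = 1..8, k = 1..2. The factors are (2/1) · (3/2) · (3/2) · (4/3) · (4/3) · (5/4) · (5/4) · (6/5) · … (32 factors total). The numerators and denominators telescope so the product is an integer; carrying out the multiplication exactly gives PP(2, 8, 2) = 825.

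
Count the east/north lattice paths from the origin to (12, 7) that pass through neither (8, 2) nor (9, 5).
Number of paths = 26498

Inclusion–exclusion. Total paths: C(19, 12) = 50388. Through P₁: C(10, 8)·C(9, 4) = 5670. Through P₂: C(14, 9)·C(5, 3) = 20020. Since P₁ is strictly southwest of P₂, a monotone path through both must visit P₁ then P₂; paths through both = C(10, 8)·C(4, 1)·C(5, 3) = 1800. Avoid both = 50388 − 5670 − 20020 + 1800 = 26498.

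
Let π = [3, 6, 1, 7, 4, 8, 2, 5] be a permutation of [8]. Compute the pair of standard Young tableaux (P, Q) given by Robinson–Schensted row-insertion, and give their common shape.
P = [1, 2, 5, 8] / [3, 4, 7] / [6];  Q = [1, 2, 4, 6] / [3, 5, 8] / [7];  common shape = (4, 3, 1)

Row-insert the values π_1, π_2, … into P one at a time, bumping the leftmost entry strictly greater than the inserted value down to the next row. The recording tableau Q records, in position (i, j), the step at which that cell was added to P.
  Insert 3 (step 1): P = [3];  Q = [1]
  Insert 6 (step 2): P = [3, 6];  Q = [1, 2]
  Insert 1 (step 3): P = [1, 6] / [3];  Q = [1, 2] / [3]
  Insert 7 (step 4): P = [1, 6, 7] / [3];  Q = [1, 2, 4] / [3]
  Insert 4 (step 5): P = [1, 4, 7] / [3, 6];  Q = [1, 2, 4] / [3, 5]
  Insert 8 (step 6): P = [1, 4, 7, 8] / [3, 6];  Q = [1, 2, 4, 6] / [3, 5]
  Insert 2 (step 7): P = [1, 2, 7, 8] / [3, 4] / [6];  Q = [1, 2, 4, 6] / [3, 5] / [7]
  Insert 5 (step 8): P = [1, 2, 5, 8] / [3, 4, 7] / [6];  Q = [1, 2, 4, 6] / [3, 5, 8] / [7]
Final shape: (4, 3, 1).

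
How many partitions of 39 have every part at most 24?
p(39, parts ≤ 24) = 30677

Use the recurrence p(n, m) = p(n, m−1) + p(n−m, m): either the largest part is < m (count p(n, m−1)) or the largest part is exactly m (remove one copy of m, count p(n−m, m)). With p(0, ·) = 1 this gives p(39, parts ≤ 24) = 30677. (By conjugating Young diagrams, this also counts partitions of 39 into at most 24 parts.)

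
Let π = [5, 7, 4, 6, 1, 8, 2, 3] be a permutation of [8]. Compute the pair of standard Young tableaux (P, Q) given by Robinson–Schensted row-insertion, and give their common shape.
P = [1, 2, 3] / [4, 6, 8] / [5, 7];  Q = [1, 2, 6] / [3, 4, 8] / [5, 7];  common shape = (3, 3, 2)

Row-insert the values π_1, π_2, … into P one at a time, bumping the leftmost entry strictly greater than the inserted value down to the next row. The recording tableau Q records, in position (i, j), the step at which that cell was added to P.
  Insert 5 (step 1): P = [5];  Q = [1]
  Insert 7 (step 2): P = [5, 7];  Q = [1, 2]
  Insert 4 (step 3): P = [4, 7] / [5];  Q = [1, 2] / [3]
  Insert 6 (step 4): P = [4, 6] / [5, 7];  Q = [1, 2] / [3, 4]
  Insert 1 (step 5): P = [1, 6] / [4, 7] / [5];  Q = [1, 2] / [3, 4] / [5]
  Insert 8 (step 6): P = [1, 6, 8] / [4, 7] / [5];  Q = [1, 2, 6] / [3, 4] / [5]
  Insert 2 (step 7): P = [1, 2, 8] / [4, 6] / [5, 7];  Q = [1, 2, 6] / [3, 4] / [5, 7]
  Insert 3 (step 8): P = [1, 2, 3] / [4, 6, 8] / [5, 7];  Q = [1, 2, 6] / [3, 4, 8] / [5, 7]
Final shape: (3, 3, 2).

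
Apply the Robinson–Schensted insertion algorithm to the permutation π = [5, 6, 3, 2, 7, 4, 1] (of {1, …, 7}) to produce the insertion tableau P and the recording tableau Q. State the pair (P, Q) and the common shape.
P = [1, 4, 7] / [2, 6] / [3] / [5];  Q = [1, 2, 5] / [3, 6] / [4] / [7];  common shape = (3, 2, 1, 1)

Row-insert the values π_1, π_2, … into P one at a time, bumping the leftmost entry strictly greater than the inserted value down to the next row. The recording tableau Q records, in position (i, j), the step at which that cell was added to P.
  Insert 5 (step 1): P = [5];  Q = [1]
  Insert 6 (step 2): P = [5, 6];  Q = [1, 2]
  Insert 3 (step 3): P = [3, 6] / [5];  Q = [1, 2] / [3]
  Insert 2 (step 4): P = [2, 6] / [3] / [5];  Q = [1, 2] / [3] / [4]
  Insert 7 (step 5): P = [2, 6, 7] / [3] / [5];  Q = [1, 2, 5] / [3] / [4]
  Insert 4 (step 6): P = [2, 4, 7] / [3, 6] / [5];  Q = [1, 2, 5] / [3, 6] / [4]
  Insert 1 (step 7): P = [1, 4, 7] / [2, 6] / [3] / [5];  Q = [1, 2, 5] / [3, 6] / [4] / [7]
Final shape: (3, 2, 1, 1).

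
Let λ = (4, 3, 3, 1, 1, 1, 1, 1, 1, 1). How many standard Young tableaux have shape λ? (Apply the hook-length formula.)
# SYT of shape (4, 3, 3, 1, 1, 1, 1, 1, 1, 1) = 205632

Hook-length formula: f^λ = n! / Π hook(c), product over all cells c of the Young diagram. For λ = (4, 3, 3, 1, 1, 1, 1, 1, 1, 1), n = 17 boxes. Hook lengths by row (left-to-right, top-to-bottom): [13, 5, 4, 1]; [11, 3, 2]; [10, 2, 1]; [7]; [6]; [5]; [4]; [3]; [2]; [1]. Product of hooks = 1729728000. So f^λ = 17! / 1729728000 = 355687428096000 / 1729728000 = 205632.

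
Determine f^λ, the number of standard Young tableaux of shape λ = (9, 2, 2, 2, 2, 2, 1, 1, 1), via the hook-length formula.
# SYT of shape (9, 2, 2, 2, 2, 2, 1, 1, 1) = 92695680

Hook-length formula: f^λ = n! / Π hook(c), product over all cells c of the Young diagram. For λ = (9, 2, 2, 2, 2, 2, 1, 1, 1), n = 22 boxes. Hook lengths by row (left-to-right, top-to-bottom): [17, 13, 7, 6, 5, 4, 3, 2, 1]; [9, 5]; [8, 4]; [7, 3]; [6, 2]; [5, 1]; [3]; [2]; [1]. Product of hooks = 12125707776000. So f^λ = 22! / 12125707776000 = 1124000727777607680000 / 12125707776000 = 92695680.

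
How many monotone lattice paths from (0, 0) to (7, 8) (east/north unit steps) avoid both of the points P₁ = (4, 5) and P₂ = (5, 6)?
Number of paths = 2655

Inclusion–exclusion. Total paths: C(15, 7) = 6435. Through P₁: C(9, 4)·C(6, 3) = 2520. Through P₂: C(11, 5)·C(4, 2) = 2772. Since P₁ is strictly southwest of P₂, a monotone path through both must visit P₁ then P₂; paths through both = C(9, 4)·C(2, 1)·C(4, 2) = 1512. Avoid both = 6435 − 2520 − 2772 + 1512 = 2655.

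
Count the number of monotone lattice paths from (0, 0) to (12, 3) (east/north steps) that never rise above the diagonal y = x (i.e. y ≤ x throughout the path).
Number of paths = 350

By the reflection principle (André's argument), the number of monotone paths to (12, 3) with n ≤ m that never go above y = x is C(15, 12) − C(15, 13) = 455 − 105 = 350.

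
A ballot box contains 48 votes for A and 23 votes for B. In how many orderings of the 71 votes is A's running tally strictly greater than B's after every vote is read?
Strict-lead orderings = 933129303062092500

Total orderings of the 71 votes with 48 for A: C(71, 48) = 2650087220696342700. By the Bertrand ballot formula (Cycle Lemma / reflection principle), the number of orderings in which A is strictly ahead of B throughout is (p − q)/(p + q) · C(p + q, p) = (48 − 23)/(48 + 23) · 2650087220696342700 = 933129303062092500.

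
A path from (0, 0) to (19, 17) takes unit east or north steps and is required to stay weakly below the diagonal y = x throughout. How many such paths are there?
Number of paths = 1289624490

By the reflection principle (André's argument), the number of monotone paths to (19, 17) with n ≤ m that never go above y = x is C(36, 19) − C(36, 20) = 8597496600 − 7307872110 = 1289624490.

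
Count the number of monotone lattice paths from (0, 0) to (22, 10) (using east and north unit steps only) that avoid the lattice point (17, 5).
Number of paths = 57876072

Total paths from (0, 0) to (22, 10): C(32, 22) = 64512240. Paths through (17, 5): (paths (0, 0) → (17, 5)) × (paths (17, 5) → (22, 10)) = C(22, 17) · C(10, 5) = 26334 · 252 = 6636168. Avoidance count = 64512240 − 6636168 = 57876072.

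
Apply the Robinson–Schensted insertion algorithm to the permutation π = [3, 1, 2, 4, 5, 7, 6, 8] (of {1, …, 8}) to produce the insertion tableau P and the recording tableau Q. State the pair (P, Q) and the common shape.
P = [1, 2, 4, 5, 6, 8] / [3, 7];  Q = [1, 3, 4, 5, 6, 8] / [2, 7];  common shape = (6, 2)

Row-insert the values π_1, π_2, … into P one at a time, bumping the leftmost entry strictly greater than the inserted value down to the next row. The recording tableau Q records, in position (i, j), the step at which that cell was added to P.
  Insert 3 (step 1): P = [3];  Q = [1]
  Insert 1 (step 2): P = [1] / [3];  Q = [1] / [2]
  Insert 2 (step 3): P = [1, 2] / [3];  Q = [1, 3] / [2]
  Insert 4 (step 4): P = [1, 2, 4] / [3];  Q = [1, 3, 4] / [2]
  Insert 5 (step 5): P = [1, 2, 4, 5] / [3];  Q = [1, 3, 4, 5] / [2]
  Insert 7 (step 6): P = [1, 2, 4, 5, 7] / [3];  Q = [1, 3, 4, 5, 6] / [2]
  Insert 6 (step 7): P = [1, 2, 4, 5, 6] / [3, 7];  Q = [1, 3, 4, 5, 6] / [2, 7]
  Insert 8 (step 8): P = [1, 2, 4, 5, 6, 8] / [3, 7];  Q = [1, 3, 4, 5, 6, 8] / [2, 7]
Final shape: (6, 2).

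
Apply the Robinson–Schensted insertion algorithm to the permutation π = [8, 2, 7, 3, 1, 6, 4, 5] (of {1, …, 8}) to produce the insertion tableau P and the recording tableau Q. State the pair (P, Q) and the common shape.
P = [1, 3, 4, 5] / [2, 6] / [7] / [8];  Q = [1, 3, 6, 8] / [2, 7] / [4] / [5];  common shape = (4, 2, 1, 1)

Row-insert the values π_1, π_2, … into P one at a time, bumping the leftmost entry strictly greater than the inserted value down to the next row. The recording tableau Q records, in position (i, j), the step at which that cell was added to P.
  Insert 8 (step 1): P = [8];  Q = [1]
  Insert 2 (step 2): P = [2] / [8];  Q = [1] / [2]
  Insert 7 (step 3): P = [2, 7] / [8];  Q = [1, 3] / [2]
  Insert 3 (step 4): P = [2, 3] / [7] / [8];  Q = [1, 3] / [2] / [4]
  Insert 1 (step 5): P = [1, 3] / [2] / [7] / [8];  Q = [1, 3] / [2] / [4] / [5]
  Insert 6 (step 6): P = [1, 3, 6] / [2] / [7] / [8];  Q = [1, 3, 6] / [2] / [4] / [5]
  Insert 4 (step 7): P = [1, 3, 4] / [2, 6] / [7] / [8];  Q = [1, 3, 6] / [2, 7] / [4] / [5]
  Insert 5 (step 8): P = [1, 3, 4, 5] / [2, 6] / [7] / [8];  Q = [1, 3, 6, 8] / [2, 7] / [4] / [5]
Final shape: (4, 2, 1, 1).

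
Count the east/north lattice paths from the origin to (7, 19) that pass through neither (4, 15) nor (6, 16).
Number of paths = 270200

Inclusion–exclusion. Total paths: C(26, 7) = 657800. Through P₁: C(19, 4)·C(7, 3) = 135660. Through P₂: C(22, 6)·C(4, 1) = 298452. Since P₁ is strictly southwest of P₂, a monotone path through both must visit P₁ then P₂; paths through both = C(19, 4)·C(3, 2)·C(4, 1) = 46512. Avoid both = 657800 − 135660 − 298452 + 46512 = 270200.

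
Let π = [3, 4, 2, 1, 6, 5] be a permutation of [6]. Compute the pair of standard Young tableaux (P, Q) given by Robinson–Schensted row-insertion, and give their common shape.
P = [1, 4, 5] / [2, 6] / [3];  Q = [1, 2, 5] / [3, 6] / [4];  common shape = (3, 2, 1)

Row-insert the values π_1, π_2, … into P one at a time, bumping the leftmost entry strictly greater than the inserted value down to the next row. The recording tableau Q records, in position (i, j), the step at which that cell was added to P.
  Insert 3 (step 1): P = [3];  Q = [1]
  Insert 4 (step 2): P = [3, 4];  Q = [1, 2]
  Insert 2 (step 3): P = [2, 4] / [3];  Q = [1, 2] / [3]
  Insert 1 (step 4): P = [1, 4] / [2] / [3];  Q = [1, 2] / [3] / [4]
  Insert 6 (step 5): P = [1, 4, 6] / [2] / [3];  Q = [1, 2, 5] / [3] / [4]
  Insert 5 (step 6): P = [1, 4, 5] / [2, 6] / [3];  Q = [1, 2, 5] / [3, 6] / [4]
Final shape: (3, 2, 1).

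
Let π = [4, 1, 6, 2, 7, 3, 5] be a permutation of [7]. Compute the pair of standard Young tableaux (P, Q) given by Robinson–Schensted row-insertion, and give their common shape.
P = [1, 2, 3, 5] / [4, 6, 7];  Q = [1, 3, 5, 7] / [2, 4, 6];  common shape = (4, 3)

Row-insert the values π_1, π_2, … into P one at a time, bumping the leftmost entry strictly greater than the inserted value down to the next row. The recording tableau Q records, in position (i, j), the step at which that cell was added to P.
  Insert 4 (step 1): P = [4];  Q = [1]
  Insert 1 (step 2): P = [1] / [4];  Q = [1] / [2]
  Insert 6 (step 3): P = [1, 6] / [4];  Q = [1, 3] / [2]
  Insert 2 (step 4): P = [1, 2] / [4, 6];  Q = [1, 3] / [2, 4]
  Insert 7 (step 5): P = [1, 2, 7] / [4, 6];  Q = [1, 3, 5] / [2, 4]
  Insert 3 (step 6): P = [1, 2, 3] / [4, 6, 7];  Q = [1, 3, 5] / [2, 4, 6]
  Insert 5 (step 7): P = [1, 2, 3, 5] / [4, 6, 7];  Q = [1, 3, 5, 7] / [2, 4, 6]
Final shape: (4, 3).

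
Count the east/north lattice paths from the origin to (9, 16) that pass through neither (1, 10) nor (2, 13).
Number of paths = 2002622

Inclusion–exclusion. Total paths: C(25, 9) = 2042975. Through P₁: C(11, 1)·C(14, 8) = 33033. Through P₂: C(15, 2)·C(10, 7) = 12600. Since P₁ is strictly southwest of P₂, a monotone path through both must visit P₁ then P₂; paths through both = C(11, 1)·C(4, 1)·C(10, 7) = 5280. Avoid both = 2042975 − 33033 − 12600 + 5280 = 2002622.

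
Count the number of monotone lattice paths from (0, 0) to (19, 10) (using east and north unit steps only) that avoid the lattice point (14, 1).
Number of paths = 19999980

Total paths from (0, 0) to (19, 10): C(29, 19) = 20030010. Paths through (14, 1): (paths (0, 0) → (14, 1)) × (paths (14, 1) → (19, 10)) = C(15, 14) · C(14, 5) = 15 · 2002 = 30030. Avoidance count = 20030010 − 30030 = 19999980.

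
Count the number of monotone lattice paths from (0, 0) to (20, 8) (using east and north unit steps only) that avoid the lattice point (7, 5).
Number of paths = 2664585

Total paths from (0, 0) to (20, 8): C(28, 20) = 3108105. Paths through (7, 5): (paths (0, 0) → (7, 5)) × (paths (7, 5) → (20, 8)) = C(12, 7) · C(16, 13) = 792 · 560 = 443520. Avoidance count = 3108105 − 443520 = 2664585.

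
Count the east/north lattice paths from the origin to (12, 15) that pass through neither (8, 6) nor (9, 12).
Number of paths = 9778535

Inclusion–exclusion. Total paths: C(27, 12) = 17383860. Through P₁: C(14, 8)·C(13, 4) = 2147145. Through P₂: C(21, 9)·C(6, 3) = 5878600. Since P₁ is strictly southwest of P₂, a monotone path through both must visit P₁ then P₂; paths through both = C(14, 8)·C(7, 1)·C(6, 3) = 420420. Avoid both = 17383860 − 2147145 − 5878600 + 420420 = 9778535.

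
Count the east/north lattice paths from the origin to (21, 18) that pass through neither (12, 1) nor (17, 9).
Number of paths = 60096434255

Inclusion–exclusion. Total paths: C(39, 21) = 62359143990. Through P₁: C(13, 12)·C(26, 9) = 40619150. Through P₂: C(26, 17)·C(13, 4) = 2234053250. Since P₁ is strictly southwest of P₂, a monotone path through both must visit P₁ then P₂; paths through both = C(13, 12)·C(13, 5)·C(13, 4) = 11962665. Avoid both = 62359143990 − 40619150 − 2234053250 + 11962665 = 60096434255.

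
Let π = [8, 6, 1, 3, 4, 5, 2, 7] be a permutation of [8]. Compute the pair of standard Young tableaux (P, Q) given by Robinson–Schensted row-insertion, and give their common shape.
P = [1, 2, 4, 5, 7] / [3] / [6] / [8];  Q = [1, 4, 5, 6, 8] / [2] / [3] / [7];  common shape = (5, 1, 1, 1)

Row-insert the values π_1, π_2, … into P one at a time, bumping the leftmost entry strictly greater than the inserted value down to the next row. The recording tableau Q records, in position (i, j), the step at which that cell was added to P.
  Insert 8 (step 1): P = [8];  Q = [1]
  Insert 6 (step 2): P = [6] / [8];  Q = [1] / [2]
  Insert 1 (step 3): P = [1] / [6] / [8];  Q = [1] / [2] / [3]
  Insert 3 (step 4): P = [1, 3] / [6] / [8];  Q = [1, 4] / [2] / [3]
  Insert 4 (step 5): P = [1, 3, 4] / [6] / [8];  Q = [1, 4, 5] / [2] / [3]
  Insert 5 (step 6): P = [1, 3, 4, 5] / [6] / [8];  Q = [1, 4, 5, 6] / [2] / [3]
  Insert 2 (step 7): P = [1, 2, 4, 5] / [3] / [6] / [8];  Q = [1, 4, 5, 6] / [2] / [3] / [7]
  Insert 7 (step 8): P = [1, 2, 4, 5, 7] / [3] / [6] / [8];  Q = [1, 4, 5, 6, 8] / [2] / [3] / [7]
Final shape: (5, 1, 1, 1).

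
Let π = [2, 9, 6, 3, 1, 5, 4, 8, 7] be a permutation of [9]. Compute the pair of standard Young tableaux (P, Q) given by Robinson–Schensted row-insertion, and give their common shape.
P = [1, 3, 4, 7] / [2, 5, 8] / [6] / [9];  Q = [1, 2, 6, 8] / [3, 7, 9] / [4] / [5];  common shape = (4, 3, 1, 1)

Row-insert the values π_1, π_2, … into P one at a time, bumping the leftmost entry strictly greater than the inserted value down to the next row. The recording tableau Q records, in position (i, j), the step at which that cell was added to P.
  Insert 2 (step 1): P = [2];  Q = [1]
  Insert 9 (step 2): P = [2, 9];  Q = [1, 2]
  Insert 6 (step 3): P = [2, 6] / [9];  Q = [1, 2] / [3]
  Insert 3 (step 4): P = [2, 3] / [6] / [9];  Q = [1, 2] / [3] / [4]
  Insert 1 (step 5): P = [1, 3] / [2] / [6] / [9];  Q = [1, 2] / [3] / [4] / [5]
  Insert 5 (step 6): P = [1, 3, 5] / [2] / [6] / [9];  Q = [1, 2, 6] / [3] / [4] / [5]
  Insert 4 (step 7): P = [1, 3, 4] / [2, 5] / [6] / [9];  Q = [1, 2, 6] / [3, 7] / [4] / [5]
  Insert 8 (step 8): P = [1, 3, 4, 8] / [2, 5] / [6] / [9];  Q = [1, 2, 6, 8] / [3, 7] / [4] / [5]
  Insert 7 (step 9): P = [1, 3, 4, 7] / [2, 5, 8] / [6] / [9];  Q = [1, 2, 6, 8] / [3, 7, 9] / [4] / [5]
Final shape: (4, 3, 1, 1).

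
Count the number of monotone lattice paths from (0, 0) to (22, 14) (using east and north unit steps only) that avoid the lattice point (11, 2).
Number of paths = 3690835116

Total paths from (0, 0) to (22, 14): C(36, 22) = 3796297200. Paths through (11, 2): (paths (0, 0) → (11, 2)) × (paths (11, 2) → (22, 14)) = C(13, 11) · C(23, 11) = 78 · 1352078 = 105462084. Avoidance count = 3796297200 − 105462084 = 3690835116.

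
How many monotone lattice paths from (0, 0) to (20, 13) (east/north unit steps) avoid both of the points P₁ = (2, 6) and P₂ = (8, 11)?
Number of paths = 554006054

Inclusion–exclusion. Total paths: C(33, 20) = 573166440. Through P₁: C(8, 2)·C(25, 18) = 13459600. Through P₂: C(19, 8)·C(14, 12) = 6877962. Since P₁ is strictly southwest of P₂, a monotone path through both must visit P₁ then P₂; paths through both = C(8, 2)·C(11, 6)·C(14, 12) = 1177176. Avoid both = 573166440 − 13459600 − 6877962 + 1177176 = 554006054.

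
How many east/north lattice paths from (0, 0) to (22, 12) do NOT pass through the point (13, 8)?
Number of paths = 402858690

Total paths from (0, 0) to (22, 12): C(34, 22) = 548354040. Paths through (13, 8): (paths (0, 0) → (13, 8)) × (paths (13, 8) → (22, 12)) = C(21, 13) · C(13, 9) = 203490 · 715 = 145495350. Avoidance count = 548354040 − 145495350 = 402858690.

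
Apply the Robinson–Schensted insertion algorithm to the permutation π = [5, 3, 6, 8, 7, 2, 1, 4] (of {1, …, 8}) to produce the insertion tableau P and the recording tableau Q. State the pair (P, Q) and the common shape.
P = [1, 4, 7] / [2, 6] / [3, 8] / [5];  Q = [1, 3, 4] / [2, 5] / [6, 8] / [7];  common shape = (3, 2, 2, 1)

Row-insert the values π_1, π_2, … into P one at a time, bumping the leftmost entry strictly greater than the inserted value down to the next row. The recording tableau Q records, in position (i, j), the step at which that cell was added to P.
  Insert 5 (step 1): P = [5];  Q = [1]
  Insert 3 (step 2): P = [3] / [5];  Q = [1] / [2]
  Insert 6 (step 3): P = [3, 6] / [5];  Q = [1, 3] / [2]
  Insert 8 (step 4): P = [3, 6, 8] / [5];  Q = [1, 3, 4] / [2]
  Insert 7 (step 5): P = [3, 6, 7] / [5, 8];  Q = [1, 3, 4] / [2, 5]
  Insert 2 (step 6): P = [2, 6, 7] / [3, 8] / [5];  Q = [1, 3, 4] / [2, 5] / [6]
  Insert 1 (step 7): P = [1, 6, 7] / [2, 8] / [3] / [5];  Q = [1, 3, 4] / [2, 5] / [6] / [7]
  Insert 4 (step 8): P = [1, 4, 7] / [2, 6] / [3, 8] / [5];  Q = [1, 3, 4] / [2, 5] / [6, 8] / [7]
Final shape: (3, 2, 2, 1).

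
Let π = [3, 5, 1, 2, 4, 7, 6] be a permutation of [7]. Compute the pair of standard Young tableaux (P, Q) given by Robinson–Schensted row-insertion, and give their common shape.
P = [1, 2, 4, 6] / [3, 5, 7];  Q = [1, 2, 5, 6] / [3, 4, 7];  common shape = (4, 3)

Row-insert the values π_1, π_2, … into P one at a time, bumping the leftmost entry strictly greater than the inserted value down to the next row. The recording tableau Q records, in position (i, j), the step at which that cell was added to P.
  Insert 3 (step 1): P = [3];  Q = [1]
  Insert 5 (step 2): P = [3, 5];  Q = [1, 2]
  Insert 1 (step 3): P = [1, 5] / [3];  Q = [1, 2] / [3]
  Insert 2 (step 4): P = [1, 2] / [3, 5];  Q = [1, 2] / [3, 4]
  Insert 4 (step 5): P = [1, 2, 4] / [3, 5];  Q = [1, 2, 5] / [3, 4]
  Insert 7 (step 6): P = [1, 2, 4, 7] / [3, 5];  Q = [1, 2, 5, 6] / [3, 4]
  Insert 6 (step 7): P = [1, 2, 4, 6] / [3, 5, 7];  Q = [1, 2, 5, 6] / [3, 4, 7]
Final shape: (4, 3).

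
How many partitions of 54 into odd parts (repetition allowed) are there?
p_odd(54) = 5718

Enumerate partitions using only odd parts via the recurrence o(n, m) = o(n, m−2) + o(n−m, m) over odd m, starting from the largest odd part ≤ n. This gives p_odd(54) = 5718. (Euler's theorem: equals the count of distinct-part partitions.)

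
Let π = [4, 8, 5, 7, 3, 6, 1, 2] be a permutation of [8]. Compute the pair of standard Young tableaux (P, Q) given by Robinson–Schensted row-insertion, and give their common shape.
P = [1, 2, 6] / [3, 5] / [4, 7] / [8];  Q = [1, 2, 4] / [3, 6] / [5, 8] / [7];  common shape = (3, 2, 2, 1)

Row-insert the values π_1, π_2, … into P one at a time, bumping the leftmost entry strictly greater than the inserted value down to the next row. The recording tableau Q records, in position (i, j), the step at which that cell was added to P.
  Insert 4 (step 1): P = [4];  Q = [1]
  Insert 8 (step 2): P = [4, 8];  Q = [1, 2]
  Insert 5 (step 3): P = [4, 5] / [8];  Q = [1, 2] / [3]
  Insert 7 (step 4): P = [4, 5, 7] / [8];  Q = [1, 2, 4] / [3]
  Insert 3 (step 5): P = [3, 5, 7] / [4] / [8];  Q = [1, 2, 4] / [3] / [5]
  Insert 6 (step 6): P = [3, 5, 6] / [4, 7] / [8];  Q = [1, 2, 4] / [3, 6] / [5]
  Insert 1 (step 7): P = [1, 5, 6] / [3, 7] / [4] / [8];  Q = [1, 2, 4] / [3, 6] / [5] / [7]
  Insert 2 (step 8): P = [1, 2, 6] / [3, 5] / [4, 7] / [8];  Q = [1, 2, 4] / [3, 6] / [5, 8] / [7]
Final shape: (3, 2, 2, 1).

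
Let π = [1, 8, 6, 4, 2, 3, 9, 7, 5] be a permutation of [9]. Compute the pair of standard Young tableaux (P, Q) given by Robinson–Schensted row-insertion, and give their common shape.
P = [1, 2, 3, 5] / [4, 7] / [6, 9] / [8];  Q = [1, 2, 6, 7] / [3, 8] / [4, 9] / [5];  common shape = (4, 2, 2, 1)

Row-insert the values π_1, π_2, … into P one at a time, bumping the leftmost entry strictly greater than the inserted value down to the next row. The recording tableau Q records, in position (i, j), the step at which that cell was added to P.
  Insert 1 (step 1): P = [1];  Q = [1]
  Insert 8 (step 2): P = [1, 8];  Q = [1, 2]
  Insert 6 (step 3): P = [1, 6] / [8];  Q = [1, 2] / [3]
  Insert 4 (step 4): P = [1, 4] / [6] / [8];  Q = [1, 2] / [3] / [4]
  Insert 2 (step 5): P = [1, 2] / [4] / [6] / [8];  Q = [1, 2] / [3] / [4] / [5]
  Insert 3 (step 6): P = [1, 2, 3] / [4] / [6] / [8];  Q = [1, 2, 6] / [3] / [4] / [5]
  Insert 9 (step 7): P = [1, 2, 3, 9] / [4] / [6] / [8];  Q = [1, 2, 6, 7] / [3] / [4] / [5]
  Insert 7 (step 8): P = [1, 2, 3, 7] / [4, 9] / [6] / [8];  Q = [1, 2, 6, 7] / [3, 8] / [4] / [5]
  Insert 5 (step 9): P = [1, 2, 3, 5] / [4, 7] / [6, 9] / [8];  Q = [1, 2, 6, 7] / [3, 8] / [4, 9] / [5]
Final shape: (4, 2, 2, 1).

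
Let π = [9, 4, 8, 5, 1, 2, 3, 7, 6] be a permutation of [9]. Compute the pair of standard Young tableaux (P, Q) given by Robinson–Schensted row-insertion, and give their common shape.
P = [1, 2, 3, 6] / [4, 5, 7] / [8] / [9];  Q = [1, 3, 7, 8] / [2, 6, 9] / [4] / [5];  common shape = (4, 3, 1, 1)

Row-insert the values π_1, π_2, … into P one at a time, bumping the leftmost entry strictly greater than the inserted value down to the next row. The recording tableau Q records, in position (i, j), the step at which that cell was added to P.
  Insert 9 (step 1): P = [9];  Q = [1]
  Insert 4 (step 2): P = [4] / [9];  Q = [1] / [2]
  Insert 8 (step 3): P = [4, 8] / [9];  Q = [1, 3] / [2]
  Insert 5 (step 4): P = [4, 5] / [8] / [9];  Q = [1, 3] / [2] / [4]
  Insert 1 (step 5): P = [1, 5] / [4] / [8] / [9];  Q = [1, 3] / [2] / [4] / [5]
  Insert 2 (step 6): P = [1, 2] / [4, 5] / [8] / [9];  Q = [1, 3] / [2, 6] / [4] / [5]
  Insert 3 (step 7): P = [1, 2, 3] / [4, 5] / [8] / [9];  Q = [1, 3, 7] / [2, 6] / [4] / [5]
  Insert 7 (step 8): P = [1, 2, 3, 7] / [4, 5] / [8] / [9];  Q = [1, 3, 7, 8] / [2, 6] / [4] / [5]
  Insert 6 (step 9): P = [1, 2, 3, 6] / [4, 5, 7] / [8] / [9];  Q = [1, 3, 7, 8] / [2, 6, 9] / [4] / [5]
Final shape: (4, 3, 1, 1).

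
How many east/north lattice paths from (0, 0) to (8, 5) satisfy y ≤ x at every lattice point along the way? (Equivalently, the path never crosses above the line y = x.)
Number of paths = 572

By the reflection principle (André's argument), the number of monotone paths to (8, 5) with n ≤ m that never go above y = x is C(13, 8) − C(13, 9) = 1287 − 715 = 572.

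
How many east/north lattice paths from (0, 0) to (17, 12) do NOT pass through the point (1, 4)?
Number of paths = 48218580

Total paths from (0, 0) to (17, 12): C(29, 17) = 51895935. Paths through (1, 4): (paths (0, 0) → (1, 4)) × (paths (1, 4) → (17, 12)) = C(5, 1) · C(24, 16) = 5 · 735471 = 3677355. Avoidance count = 51895935 − 3677355 = 48218580.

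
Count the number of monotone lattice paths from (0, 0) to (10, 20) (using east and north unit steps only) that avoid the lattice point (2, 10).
Number of paths = 27156987

Total paths from (0, 0) to (10, 20): C(30, 10) = 30045015. Paths through (2, 10): (paths (0, 0) → (2, 10)) × (paths (2, 10) → (10, 20)) = C(12, 2) · C(18, 8) = 66 · 43758 = 2888028. Avoidance count = 30045015 − 2888028 = 27156987.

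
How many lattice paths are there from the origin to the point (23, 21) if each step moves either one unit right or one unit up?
Number of paths = 2012616400080

A monotone lattice path from (0, 0) to (23, 21) consists of 23 east steps and 21 north steps in some order, so it is determined by which 23 of the 44 steps are east. The count is C(44, 23) = 2012616400080.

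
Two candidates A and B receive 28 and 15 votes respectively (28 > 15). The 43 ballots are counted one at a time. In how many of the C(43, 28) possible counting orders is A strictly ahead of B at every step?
Strict-lead orderings = 45812198536

Total orderings of the 43 votes with 28 for A: C(43, 28) = 151532656696. By the Bertrand ballot formula (Cycle Lemma / reflection principle), the number of orderings in which A is strictly ahead of B throughout is (p − q)/(p + q) · C(p + q, p) = (28 − 15)/(28 + 15) · 151532656696 = 45812198536.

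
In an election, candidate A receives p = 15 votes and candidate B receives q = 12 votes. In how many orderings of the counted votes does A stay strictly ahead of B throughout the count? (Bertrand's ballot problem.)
Strict-lead orderings = 1931540

Total orderings of the 27 votes with 15 for A: C(27, 15) = 17383860. By the Bertrand ballot formula (Cycle Lemma / reflection principle), the number of orderings in which A is strictly ahead of B throughout is (p − q)/(p + q) · C(p + q, p) = (15 − 12)/(15 + 12) · 17383860 = 1931540.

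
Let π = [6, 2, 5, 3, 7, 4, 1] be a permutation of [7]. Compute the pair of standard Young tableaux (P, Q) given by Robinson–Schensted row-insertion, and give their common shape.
P = [1, 3, 4] / [2, 7] / [5] / [6];  Q = [1, 3, 5] / [2, 6] / [4] / [7];  common shape = (3, 2, 1, 1)

Row-insert the values π_1, π_2, … into P one at a time, bumping the leftmost entry strictly greater than the inserted value down to the next row. The recording tableau Q records, in position (i, j), the step at which that cell was added to P.
  Insert 6 (step 1): P = [6];  Q = [1]
  Insert 2 (step 2): P = [2] / [6];  Q = [1] / [2]
  Insert 5 (step 3): P = [2, 5] / [6];  Q = [1, 3] / [2]
  Insert 3 (step 4): P = [2, 3] / [5] / [6];  Q = [1, 3] / [2] / [4]
  Insert 7 (step 5): P = [2, 3, 7] / [5] / [6];  Q = [1, 3, 5] / [2] / [4]
  Insert 4 (step 6): P = [2, 3, 4] / [5, 7] / [6];  Q = [1, 3, 5] / [2, 6] / [4]
  Insert 1 (step 7): P = [1, 3, 4] / [2, 7] / [5] / [6];  Q = [1, 3, 5] / [2, 6] / [4] / [7]
Final shape: (3, 2, 1, 1).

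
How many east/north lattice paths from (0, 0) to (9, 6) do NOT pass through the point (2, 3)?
Number of paths = 3805

Total paths from (0, 0) to (9, 6): C(15, 9) = 5005. Paths through (2, 3): (paths (0, 0) → (2, 3)) × (paths (2, 3) → (9, 6)) = C(5, 2) · C(10, 7) = 10 · 120 = 1200. Avoidance count = 5005 − 1200 = 3805.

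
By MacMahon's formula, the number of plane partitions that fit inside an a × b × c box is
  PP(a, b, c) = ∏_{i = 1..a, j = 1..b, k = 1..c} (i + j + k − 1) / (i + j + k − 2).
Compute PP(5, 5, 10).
PP(5, 5, 10) = 9095857138368

Evaluate the triple product over i = 1..5, j = 1..5, k = 1..10. The factors are (2/1) · (3/2) · (4/3) · (5/4) · (6/5) · (7/6) · (8/7) · (9/8) · … (250 factors total). The numerators and denominators telescope so the product is an integer; carrying out the multiplication exactly gives PP(5, 5, 10) = 9095857138368.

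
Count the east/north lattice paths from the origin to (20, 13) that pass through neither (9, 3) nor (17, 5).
Number of paths = 492857310

Inclusion–exclusion. Total paths: C(33, 20) = 573166440. Through P₁: C(12, 9)·C(21, 11) = 77597520. Through P₂: C(22, 17)·C(11, 3) = 4345110. Since P₁ is strictly southwest of P₂, a monotone path through both must visit P₁ then P₂; paths through both = C(12, 9)·C(10, 8)·C(11, 3) = 1633500. Avoid both = 573166440 − 77597520 − 4345110 + 1633500 = 492857310.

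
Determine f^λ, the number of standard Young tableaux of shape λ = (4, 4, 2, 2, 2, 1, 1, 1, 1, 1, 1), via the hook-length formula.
# SYT of shape (4, 4, 2, 2, 2, 1, 1, 1, 1, 1, 1) = 8527200

Hook-length formula: f^λ = n! / Π hook(c), product over all cells c of the Young diagram. For λ = (4, 4, 2, 2, 2, 1, 1, 1, 1, 1, 1), n = 20 boxes. Hook lengths by row (left-to-right, top-to-bottom): [14, 7, 3, 2]; [13, 6, 2, 1]; [10, 3]; [9, 2]; [8, 1]; [6]; [5]; [4]; [3]; [2]; [1]. Product of hooks = 285310771200. So f^λ = 20! / 285310771200 = 2432902008176640000 / 285310771200 = 8527200.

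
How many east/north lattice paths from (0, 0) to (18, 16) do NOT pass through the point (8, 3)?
Number of paths = 2015190540

Total paths from (0, 0) to (18, 16): C(34, 18) = 2203961430. Paths through (8, 3): (paths (0, 0) → (8, 3)) × (paths (8, 3) → (18, 16)) = C(11, 8) · C(23, 10) = 165 · 1144066 = 188770890. Avoidance count = 2203961430 − 188770890 = 2015190540.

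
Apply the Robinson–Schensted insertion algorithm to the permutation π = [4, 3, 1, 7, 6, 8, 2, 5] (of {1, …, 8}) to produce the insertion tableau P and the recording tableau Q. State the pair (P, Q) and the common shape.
P = [1, 2, 5] / [3, 6, 8] / [4, 7];  Q = [1, 4, 6] / [2, 5, 8] / [3, 7];  common shape = (3, 3, 2)

Row-insert the values π_1, π_2, … into P one at a time, bumping the leftmost entry strictly greater than the inserted value down to the next row. The recording tableau Q records, in position (i, j), the step at which that cell was added to P.
  Insert 4 (step 1): P = [4];  Q = [1]
  Insert 3 (step 2): P = [3] / [4];  Q = [1] / [2]
  Insert 1 (step 3): P = [1] / [3] / [4];  Q = [1] / [2] / [3]
  Insert 7 (step 4): P = [1, 7] / [3] / [4];  Q = [1, 4] / [2] / [3]
  Insert 6 (step 5): P = [1, 6] / [3, 7] / [4];  Q = [1, 4] / [2, 5] / [3]
  Insert 8 (step 6): P = [1, 6, 8] / [3, 7] / [4];  Q = [1, 4, 6] / [2, 5] / [3]
  Insert 2 (step 7): P = [1, 2, 8] / [3, 6] / [4, 7];  Q = [1, 4, 6] / [2, 5] / [3, 7]
  Insert 5 (step 8): P = [1, 2, 5] / [3, 6, 8] / [4, 7];  Q = [1, 4, 6] / [2, 5, 8] / [3, 7]
Final shape: (3, 3, 2).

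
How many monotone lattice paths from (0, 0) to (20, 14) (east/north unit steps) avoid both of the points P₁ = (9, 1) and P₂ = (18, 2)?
Number of paths = 1367006010

Inclusion–exclusion. Total paths: C(34, 20) = 1391975640. Through P₁: C(10, 9)·C(24, 11) = 24961440. Through P₂: C(20, 18)·C(14, 2) = 17290. Since P₁ is strictly southwest of P₂, a monotone path through both must visit P₁ then P₂; paths through both = C(10, 9)·C(10, 9)·C(14, 2) = 9100. Avoid both = 1391975640 − 24961440 − 17290 + 9100 = 1367006010.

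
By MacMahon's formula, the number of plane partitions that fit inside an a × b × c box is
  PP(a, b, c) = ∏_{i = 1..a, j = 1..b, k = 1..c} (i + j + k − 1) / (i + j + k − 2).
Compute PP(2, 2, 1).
PP(2, 2, 1) = 6

Evaluate the triple product over i = 1..2, j = 1..2, k = 1..1. The factors are (2/1) · (3/2) · (3/2) · (4/3). The numerators and denominators telescope so the product is an integer; carrying out the multiplication exactly gives PP(2, 2, 1) = 6.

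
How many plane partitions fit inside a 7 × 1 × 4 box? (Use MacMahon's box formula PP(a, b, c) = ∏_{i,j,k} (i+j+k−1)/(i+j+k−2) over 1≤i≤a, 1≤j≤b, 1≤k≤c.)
PP(7, 1, 4) = 330

Evaluate the triple product over i = 1..7, j = 1..1, k = 1..4. The factors are (2/1) · (3/2) · (4/3) · (5/4) · (3/2) · (4/3) · (5/4) · (6/5) · … (28 factors total). The numerators and denominators telescope so the product is an integer; carrying out the multiplication exactly gives PP(7, 1, 4) = 330.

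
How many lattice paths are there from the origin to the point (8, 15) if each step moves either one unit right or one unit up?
Number of paths = 490314

A monotone lattice path from (0, 0) to (8, 15) consists of 8 east steps and 15 north steps in some order, so it is determined by which 8 of the 23 steps are east. The count is C(23, 8) = 490314.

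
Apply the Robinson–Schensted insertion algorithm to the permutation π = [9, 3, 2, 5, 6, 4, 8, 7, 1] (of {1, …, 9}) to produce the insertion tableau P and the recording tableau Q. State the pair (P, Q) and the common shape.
P = [1, 4, 6, 7] / [2, 5, 8] / [3] / [9];  Q = [1, 4, 5, 7] / [2, 6, 8] / [3] / [9];  common shape = (4, 3, 1, 1)

Row-insert the values π_1, π_2, … into P one at a time, bumping the leftmost entry strictly greater than the inserted value down to the next row. The recording tableau Q records, in position (i, j), the step at which that cell was added to P.
  Insert 9 (step 1): P = [9];  Q = [1]
  Insert 3 (step 2): P = [3] / [9];  Q = [1] / [2]
  Insert 2 (step 3): P = [2] / [3] / [9];  Q = [1] / [2] / [3]
  Insert 5 (step 4): P = [2, 5] / [3] / [9];  Q = [1, 4] / [2] / [3]
  Insert 6 (step 5): P = [2, 5, 6] / [3] / [9];  Q = [1, 4, 5] / [2] / [3]
  Insert 4 (step 6): P = [2, 4, 6] / [3, 5] / [9];  Q = [1, 4, 5] / [2, 6] / [3]
  Insert 8 (step 7): P = [2, 4, 6, 8] / [3, 5] / [9];  Q = [1, 4, 5, 7] / [2, 6] / [3]
  Insert 7 (step 8): P = [2, 4, 6, 7] / [3, 5, 8] / [9];  Q = [1, 4, 5, 7] / [2, 6, 8] / [3]
  Insert 1 (step 9): P = [1, 4, 6, 7] / [2, 5, 8] / [3] / [9];  Q = [1, 4, 5, 7] / [2, 6, 8] / [3] / [9]
Final shape: (4, 3, 1, 1).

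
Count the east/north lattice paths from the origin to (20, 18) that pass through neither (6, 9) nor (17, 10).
Number of paths = 28105887535

Inclusion–exclusion. Total paths: C(38, 20) = 33578000610. Through P₁: C(15, 6)·C(23, 14) = 4090035950. Through P₂: C(27, 17)·C(11, 3) = 1391987025. Since P₁ is strictly southwest of P₂, a monotone path through both must visit P₁ then P₂; paths through both = C(15, 6)·C(12, 11)·C(11, 3) = 9909900. Avoid both = 33578000610 − 4090035950 − 1391987025 + 9909900 = 28105887535.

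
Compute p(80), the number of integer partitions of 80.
p(80) = 15796476

Compute p(n) via the recurrence p(n, m) = p(n, m−1) + p(n−m, m), where p(n, m) counts partitions of n with all parts ≤ m and p(n) = p(n, n). The base cases are p(0, m) = 1 and p(n, 0) = 0 for n > 0. Filling the table yields p(80) = 15796476. (Euler's pentagonal recurrence is an alternative.)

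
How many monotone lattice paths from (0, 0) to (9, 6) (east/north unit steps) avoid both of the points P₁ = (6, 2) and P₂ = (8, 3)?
Number of paths = 3701

Inclusion–exclusion. Total paths: C(15, 9) = 5005. Through P₁: C(8, 6)·C(7, 3) = 980. Through P₂: C(11, 8)·C(4, 1) = 660. Since P₁ is strictly southwest of P₂, a monotone path through both must visit P₁ then P₂; paths through both = C(8, 6)·C(3, 2)·C(4, 1) = 336. Avoid both = 5005 − 980 − 660 + 336 = 3701.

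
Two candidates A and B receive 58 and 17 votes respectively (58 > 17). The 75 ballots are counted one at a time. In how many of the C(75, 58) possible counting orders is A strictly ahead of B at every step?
Strict-lead orderings = 16221619674018228

Total orderings of the 75 votes with 58 for A: C(75, 58) = 29673694525643100. By the Bertrand ballot formula (Cycle Lemma / reflection principle), the number of orderings in which A is strictly ahead of B throughout is (p − q)/(p + q) · C(p + q, p) = (58 − 17)/(58 + 17) · 29673694525643100 = 16221619674018228.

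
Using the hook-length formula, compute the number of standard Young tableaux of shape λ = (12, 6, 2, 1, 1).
# SYT of shape (12, 6, 2, 1, 1) = 91400925

Hook-length formula: f^λ = n! / Π hook(c), product over all cells c of the Young diagram. For λ = (12, 6, 2, 1, 1), n = 22 boxes. Hook lengths by row (left-to-right, top-to-bottom): [16, 13, 11, 10, 9, 8, 6, 5, 4, 3, 2, 1]; [9, 6, 4, 3, 2, 1]; [4, 1]; [2]; [1]. Product of hooks = 12297476505600. So f^λ = 22! / 12297476505600 = 1124000727777607680000 / 12297476505600 = 91400925.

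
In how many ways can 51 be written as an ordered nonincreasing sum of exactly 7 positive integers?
p(51, 7 parts) = 9953

Partitions of n into exactly k parts are in bijection with partitions of n − k into at most k parts (subtract 1 from each part). So p(51, exactly 7) = p(44, parts ≤ 7). Computing via the recurrence p(m, j) = p(m, j−1) + p(m−j, j) gives 9953.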